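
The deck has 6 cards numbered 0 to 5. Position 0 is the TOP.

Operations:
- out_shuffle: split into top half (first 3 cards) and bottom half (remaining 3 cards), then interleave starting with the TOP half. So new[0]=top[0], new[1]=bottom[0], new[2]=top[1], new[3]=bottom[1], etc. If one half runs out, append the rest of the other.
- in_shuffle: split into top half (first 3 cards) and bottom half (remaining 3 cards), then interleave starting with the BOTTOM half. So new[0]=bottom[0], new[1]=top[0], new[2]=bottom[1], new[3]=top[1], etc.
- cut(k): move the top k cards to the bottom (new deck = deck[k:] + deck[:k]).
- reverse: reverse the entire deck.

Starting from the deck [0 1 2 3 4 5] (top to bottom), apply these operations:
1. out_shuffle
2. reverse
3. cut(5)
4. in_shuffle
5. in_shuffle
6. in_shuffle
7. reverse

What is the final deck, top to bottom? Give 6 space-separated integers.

After op 1 (out_shuffle): [0 3 1 4 2 5]
After op 2 (reverse): [5 2 4 1 3 0]
After op 3 (cut(5)): [0 5 2 4 1 3]
After op 4 (in_shuffle): [4 0 1 5 3 2]
After op 5 (in_shuffle): [5 4 3 0 2 1]
After op 6 (in_shuffle): [0 5 2 4 1 3]
After op 7 (reverse): [3 1 4 2 5 0]

Answer: 3 1 4 2 5 0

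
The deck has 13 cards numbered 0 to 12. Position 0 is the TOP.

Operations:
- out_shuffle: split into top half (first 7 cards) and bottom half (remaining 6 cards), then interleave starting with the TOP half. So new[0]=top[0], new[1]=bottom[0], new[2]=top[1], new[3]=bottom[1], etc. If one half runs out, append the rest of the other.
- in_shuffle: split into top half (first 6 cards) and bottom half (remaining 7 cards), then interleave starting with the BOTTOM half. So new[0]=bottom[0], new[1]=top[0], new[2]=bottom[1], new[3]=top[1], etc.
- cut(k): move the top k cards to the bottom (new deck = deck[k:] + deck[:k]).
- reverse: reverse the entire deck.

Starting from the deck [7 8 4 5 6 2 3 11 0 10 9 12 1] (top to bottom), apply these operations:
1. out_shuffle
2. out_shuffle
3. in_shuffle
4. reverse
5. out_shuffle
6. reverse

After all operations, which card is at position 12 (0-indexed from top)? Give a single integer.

After op 1 (out_shuffle): [7 11 8 0 4 10 5 9 6 12 2 1 3]
After op 2 (out_shuffle): [7 9 11 6 8 12 0 2 4 1 10 3 5]
After op 3 (in_shuffle): [0 7 2 9 4 11 1 6 10 8 3 12 5]
After op 4 (reverse): [5 12 3 8 10 6 1 11 4 9 2 7 0]
After op 5 (out_shuffle): [5 11 12 4 3 9 8 2 10 7 6 0 1]
After op 6 (reverse): [1 0 6 7 10 2 8 9 3 4 12 11 5]
Position 12: card 5.

Answer: 5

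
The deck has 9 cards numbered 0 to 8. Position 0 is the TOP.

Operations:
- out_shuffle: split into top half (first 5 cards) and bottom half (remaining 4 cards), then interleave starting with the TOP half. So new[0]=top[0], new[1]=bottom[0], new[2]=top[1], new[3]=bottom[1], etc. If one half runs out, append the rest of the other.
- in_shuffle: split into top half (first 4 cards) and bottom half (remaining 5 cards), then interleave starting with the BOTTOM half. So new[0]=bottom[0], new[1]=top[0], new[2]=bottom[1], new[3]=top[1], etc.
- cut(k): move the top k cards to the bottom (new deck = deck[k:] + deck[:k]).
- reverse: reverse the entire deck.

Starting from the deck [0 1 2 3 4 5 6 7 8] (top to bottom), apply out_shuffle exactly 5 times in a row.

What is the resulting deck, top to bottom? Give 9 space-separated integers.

Answer: 0 2 4 6 8 1 3 5 7

Derivation:
After op 1 (out_shuffle): [0 5 1 6 2 7 3 8 4]
After op 2 (out_shuffle): [0 7 5 3 1 8 6 4 2]
After op 3 (out_shuffle): [0 8 7 6 5 4 3 2 1]
After op 4 (out_shuffle): [0 4 8 3 7 2 6 1 5]
After op 5 (out_shuffle): [0 2 4 6 8 1 3 5 7]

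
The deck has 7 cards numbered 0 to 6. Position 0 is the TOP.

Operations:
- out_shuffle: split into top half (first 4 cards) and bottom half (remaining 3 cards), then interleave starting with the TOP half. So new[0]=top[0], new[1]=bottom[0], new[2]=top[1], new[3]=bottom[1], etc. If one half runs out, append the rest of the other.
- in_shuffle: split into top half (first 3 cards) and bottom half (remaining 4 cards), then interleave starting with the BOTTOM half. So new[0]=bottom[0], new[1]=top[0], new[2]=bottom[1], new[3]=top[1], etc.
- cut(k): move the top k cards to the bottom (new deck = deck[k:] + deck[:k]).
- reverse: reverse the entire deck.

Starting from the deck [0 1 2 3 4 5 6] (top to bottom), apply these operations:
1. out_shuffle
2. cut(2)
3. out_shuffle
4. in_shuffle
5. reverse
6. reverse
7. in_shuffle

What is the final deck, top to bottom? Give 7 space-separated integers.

Answer: 3 0 4 1 5 2 6

Derivation:
After op 1 (out_shuffle): [0 4 1 5 2 6 3]
After op 2 (cut(2)): [1 5 2 6 3 0 4]
After op 3 (out_shuffle): [1 3 5 0 2 4 6]
After op 4 (in_shuffle): [0 1 2 3 4 5 6]
After op 5 (reverse): [6 5 4 3 2 1 0]
After op 6 (reverse): [0 1 2 3 4 5 6]
After op 7 (in_shuffle): [3 0 4 1 5 2 6]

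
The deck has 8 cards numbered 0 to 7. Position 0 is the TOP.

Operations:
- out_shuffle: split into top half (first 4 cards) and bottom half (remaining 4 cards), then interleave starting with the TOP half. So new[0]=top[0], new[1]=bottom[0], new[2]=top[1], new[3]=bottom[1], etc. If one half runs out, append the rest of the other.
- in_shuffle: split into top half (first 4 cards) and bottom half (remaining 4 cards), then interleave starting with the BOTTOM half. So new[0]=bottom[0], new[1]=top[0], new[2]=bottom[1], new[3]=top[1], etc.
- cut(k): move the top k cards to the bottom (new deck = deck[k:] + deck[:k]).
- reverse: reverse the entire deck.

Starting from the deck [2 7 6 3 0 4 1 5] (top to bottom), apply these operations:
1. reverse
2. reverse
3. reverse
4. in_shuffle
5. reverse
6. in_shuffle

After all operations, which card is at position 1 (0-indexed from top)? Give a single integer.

Answer: 0

Derivation:
After op 1 (reverse): [5 1 4 0 3 6 7 2]
After op 2 (reverse): [2 7 6 3 0 4 1 5]
After op 3 (reverse): [5 1 4 0 3 6 7 2]
After op 4 (in_shuffle): [3 5 6 1 7 4 2 0]
After op 5 (reverse): [0 2 4 7 1 6 5 3]
After op 6 (in_shuffle): [1 0 6 2 5 4 3 7]
Position 1: card 0.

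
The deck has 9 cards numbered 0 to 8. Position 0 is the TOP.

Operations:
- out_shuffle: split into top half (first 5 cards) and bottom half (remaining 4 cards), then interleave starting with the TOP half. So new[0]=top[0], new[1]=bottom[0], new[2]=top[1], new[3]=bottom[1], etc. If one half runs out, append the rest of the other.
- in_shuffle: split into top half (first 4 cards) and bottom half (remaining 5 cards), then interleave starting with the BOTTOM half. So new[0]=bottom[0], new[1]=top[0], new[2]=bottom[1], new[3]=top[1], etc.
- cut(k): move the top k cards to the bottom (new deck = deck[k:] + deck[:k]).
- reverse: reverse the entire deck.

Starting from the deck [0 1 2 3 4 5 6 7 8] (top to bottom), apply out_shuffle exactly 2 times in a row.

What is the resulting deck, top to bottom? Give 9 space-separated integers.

After op 1 (out_shuffle): [0 5 1 6 2 7 3 8 4]
After op 2 (out_shuffle): [0 7 5 3 1 8 6 4 2]

Answer: 0 7 5 3 1 8 6 4 2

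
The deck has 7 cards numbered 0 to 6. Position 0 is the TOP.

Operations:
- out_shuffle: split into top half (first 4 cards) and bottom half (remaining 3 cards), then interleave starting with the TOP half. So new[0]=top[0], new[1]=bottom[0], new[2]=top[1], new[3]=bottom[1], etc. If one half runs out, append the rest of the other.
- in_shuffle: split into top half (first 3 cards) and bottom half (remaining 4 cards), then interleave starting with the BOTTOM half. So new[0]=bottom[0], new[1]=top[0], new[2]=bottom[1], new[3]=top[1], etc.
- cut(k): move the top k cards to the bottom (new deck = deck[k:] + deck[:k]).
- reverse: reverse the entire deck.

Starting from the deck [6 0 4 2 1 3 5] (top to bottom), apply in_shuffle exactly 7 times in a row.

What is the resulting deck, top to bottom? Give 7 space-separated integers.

After op 1 (in_shuffle): [2 6 1 0 3 4 5]
After op 2 (in_shuffle): [0 2 3 6 4 1 5]
After op 3 (in_shuffle): [6 0 4 2 1 3 5]
After op 4 (in_shuffle): [2 6 1 0 3 4 5]
After op 5 (in_shuffle): [0 2 3 6 4 1 5]
After op 6 (in_shuffle): [6 0 4 2 1 3 5]
After op 7 (in_shuffle): [2 6 1 0 3 4 5]

Answer: 2 6 1 0 3 4 5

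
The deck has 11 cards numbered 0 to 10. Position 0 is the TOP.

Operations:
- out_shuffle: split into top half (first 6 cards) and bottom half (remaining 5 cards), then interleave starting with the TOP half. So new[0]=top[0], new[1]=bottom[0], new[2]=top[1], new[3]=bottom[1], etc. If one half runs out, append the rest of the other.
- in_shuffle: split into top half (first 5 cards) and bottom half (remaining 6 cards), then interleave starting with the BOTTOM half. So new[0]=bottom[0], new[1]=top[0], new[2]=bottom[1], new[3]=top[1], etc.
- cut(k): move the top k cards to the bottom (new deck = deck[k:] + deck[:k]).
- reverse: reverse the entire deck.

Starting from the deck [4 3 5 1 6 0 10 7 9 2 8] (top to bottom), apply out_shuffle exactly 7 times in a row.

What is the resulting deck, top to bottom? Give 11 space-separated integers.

After op 1 (out_shuffle): [4 10 3 7 5 9 1 2 6 8 0]
After op 2 (out_shuffle): [4 1 10 2 3 6 7 8 5 0 9]
After op 3 (out_shuffle): [4 7 1 8 10 5 2 0 3 9 6]
After op 4 (out_shuffle): [4 2 7 0 1 3 8 9 10 6 5]
After op 5 (out_shuffle): [4 8 2 9 7 10 0 6 1 5 3]
After op 6 (out_shuffle): [4 0 8 6 2 1 9 5 7 3 10]
After op 7 (out_shuffle): [4 9 0 5 8 7 6 3 2 10 1]

Answer: 4 9 0 5 8 7 6 3 2 10 1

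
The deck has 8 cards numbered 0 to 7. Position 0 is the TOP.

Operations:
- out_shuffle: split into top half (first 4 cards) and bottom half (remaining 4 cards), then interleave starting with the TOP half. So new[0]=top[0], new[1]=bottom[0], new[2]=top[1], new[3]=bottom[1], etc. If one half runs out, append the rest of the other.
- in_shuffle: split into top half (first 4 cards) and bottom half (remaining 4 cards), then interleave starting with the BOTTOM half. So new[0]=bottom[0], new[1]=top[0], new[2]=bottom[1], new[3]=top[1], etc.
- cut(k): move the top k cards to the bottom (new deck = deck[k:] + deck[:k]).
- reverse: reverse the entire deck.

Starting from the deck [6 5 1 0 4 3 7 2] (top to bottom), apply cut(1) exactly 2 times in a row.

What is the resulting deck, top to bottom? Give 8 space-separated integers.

Answer: 1 0 4 3 7 2 6 5

Derivation:
After op 1 (cut(1)): [5 1 0 4 3 7 2 6]
After op 2 (cut(1)): [1 0 4 3 7 2 6 5]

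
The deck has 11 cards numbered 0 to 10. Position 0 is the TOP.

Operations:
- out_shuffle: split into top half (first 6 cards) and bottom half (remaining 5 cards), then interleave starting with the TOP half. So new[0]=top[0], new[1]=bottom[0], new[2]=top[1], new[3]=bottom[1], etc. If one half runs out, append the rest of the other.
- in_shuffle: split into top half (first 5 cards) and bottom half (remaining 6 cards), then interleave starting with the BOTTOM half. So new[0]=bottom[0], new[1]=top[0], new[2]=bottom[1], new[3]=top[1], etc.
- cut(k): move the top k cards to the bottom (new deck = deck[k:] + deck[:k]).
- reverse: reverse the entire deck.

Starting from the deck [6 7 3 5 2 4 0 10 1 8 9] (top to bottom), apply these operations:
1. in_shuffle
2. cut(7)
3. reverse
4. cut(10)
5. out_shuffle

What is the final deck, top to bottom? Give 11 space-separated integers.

Answer: 5 6 1 4 3 9 10 2 7 8 0

Derivation:
After op 1 (in_shuffle): [4 6 0 7 10 3 1 5 8 2 9]
After op 2 (cut(7)): [5 8 2 9 4 6 0 7 10 3 1]
After op 3 (reverse): [1 3 10 7 0 6 4 9 2 8 5]
After op 4 (cut(10)): [5 1 3 10 7 0 6 4 9 2 8]
After op 5 (out_shuffle): [5 6 1 4 3 9 10 2 7 8 0]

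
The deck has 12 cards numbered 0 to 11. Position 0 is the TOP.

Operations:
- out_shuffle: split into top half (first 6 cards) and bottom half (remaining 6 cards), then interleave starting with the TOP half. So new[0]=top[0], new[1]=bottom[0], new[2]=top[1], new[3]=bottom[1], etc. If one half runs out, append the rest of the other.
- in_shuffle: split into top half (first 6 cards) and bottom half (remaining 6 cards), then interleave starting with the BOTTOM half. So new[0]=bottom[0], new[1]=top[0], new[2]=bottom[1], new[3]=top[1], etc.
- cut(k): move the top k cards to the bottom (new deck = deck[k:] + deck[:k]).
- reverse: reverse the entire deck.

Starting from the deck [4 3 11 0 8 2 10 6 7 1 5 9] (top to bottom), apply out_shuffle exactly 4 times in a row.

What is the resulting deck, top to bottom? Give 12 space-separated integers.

After op 1 (out_shuffle): [4 10 3 6 11 7 0 1 8 5 2 9]
After op 2 (out_shuffle): [4 0 10 1 3 8 6 5 11 2 7 9]
After op 3 (out_shuffle): [4 6 0 5 10 11 1 2 3 7 8 9]
After op 4 (out_shuffle): [4 1 6 2 0 3 5 7 10 8 11 9]

Answer: 4 1 6 2 0 3 5 7 10 8 11 9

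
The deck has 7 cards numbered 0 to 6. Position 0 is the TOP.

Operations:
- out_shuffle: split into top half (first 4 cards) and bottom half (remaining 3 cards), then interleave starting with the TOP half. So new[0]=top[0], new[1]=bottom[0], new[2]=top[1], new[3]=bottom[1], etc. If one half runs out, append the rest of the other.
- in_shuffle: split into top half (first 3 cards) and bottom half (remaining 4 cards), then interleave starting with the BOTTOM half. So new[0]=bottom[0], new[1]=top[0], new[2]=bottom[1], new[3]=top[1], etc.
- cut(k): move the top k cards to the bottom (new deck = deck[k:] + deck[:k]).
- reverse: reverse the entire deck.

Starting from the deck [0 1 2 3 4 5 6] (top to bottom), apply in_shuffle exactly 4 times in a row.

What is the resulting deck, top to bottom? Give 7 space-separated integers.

After op 1 (in_shuffle): [3 0 4 1 5 2 6]
After op 2 (in_shuffle): [1 3 5 0 2 4 6]
After op 3 (in_shuffle): [0 1 2 3 4 5 6]
After op 4 (in_shuffle): [3 0 4 1 5 2 6]

Answer: 3 0 4 1 5 2 6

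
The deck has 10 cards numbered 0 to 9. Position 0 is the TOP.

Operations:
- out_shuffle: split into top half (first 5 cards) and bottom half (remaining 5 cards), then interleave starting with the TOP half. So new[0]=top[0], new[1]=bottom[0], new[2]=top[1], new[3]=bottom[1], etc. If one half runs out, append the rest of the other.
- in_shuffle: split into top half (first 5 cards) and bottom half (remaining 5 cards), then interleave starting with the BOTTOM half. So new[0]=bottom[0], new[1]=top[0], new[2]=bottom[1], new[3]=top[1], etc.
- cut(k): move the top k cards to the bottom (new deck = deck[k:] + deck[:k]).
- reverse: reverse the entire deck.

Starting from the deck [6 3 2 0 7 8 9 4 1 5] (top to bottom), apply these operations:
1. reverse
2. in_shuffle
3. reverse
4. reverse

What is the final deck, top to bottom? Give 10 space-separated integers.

Answer: 7 5 0 1 2 4 3 9 6 8

Derivation:
After op 1 (reverse): [5 1 4 9 8 7 0 2 3 6]
After op 2 (in_shuffle): [7 5 0 1 2 4 3 9 6 8]
After op 3 (reverse): [8 6 9 3 4 2 1 0 5 7]
After op 4 (reverse): [7 5 0 1 2 4 3 9 6 8]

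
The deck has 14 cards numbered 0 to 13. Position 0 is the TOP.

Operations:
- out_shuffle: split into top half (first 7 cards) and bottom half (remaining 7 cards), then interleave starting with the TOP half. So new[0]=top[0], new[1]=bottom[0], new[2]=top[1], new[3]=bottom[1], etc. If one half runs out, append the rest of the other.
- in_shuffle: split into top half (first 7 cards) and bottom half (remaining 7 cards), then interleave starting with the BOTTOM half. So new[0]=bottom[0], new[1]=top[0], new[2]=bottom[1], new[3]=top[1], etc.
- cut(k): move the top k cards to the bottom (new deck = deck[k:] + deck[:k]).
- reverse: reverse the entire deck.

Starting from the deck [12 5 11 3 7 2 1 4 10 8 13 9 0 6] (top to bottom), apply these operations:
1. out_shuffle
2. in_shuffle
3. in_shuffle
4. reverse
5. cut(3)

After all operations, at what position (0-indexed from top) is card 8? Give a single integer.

Answer: 2

Derivation:
After op 1 (out_shuffle): [12 4 5 10 11 8 3 13 7 9 2 0 1 6]
After op 2 (in_shuffle): [13 12 7 4 9 5 2 10 0 11 1 8 6 3]
After op 3 (in_shuffle): [10 13 0 12 11 7 1 4 8 9 6 5 3 2]
After op 4 (reverse): [2 3 5 6 9 8 4 1 7 11 12 0 13 10]
After op 5 (cut(3)): [6 9 8 4 1 7 11 12 0 13 10 2 3 5]
Card 8 is at position 2.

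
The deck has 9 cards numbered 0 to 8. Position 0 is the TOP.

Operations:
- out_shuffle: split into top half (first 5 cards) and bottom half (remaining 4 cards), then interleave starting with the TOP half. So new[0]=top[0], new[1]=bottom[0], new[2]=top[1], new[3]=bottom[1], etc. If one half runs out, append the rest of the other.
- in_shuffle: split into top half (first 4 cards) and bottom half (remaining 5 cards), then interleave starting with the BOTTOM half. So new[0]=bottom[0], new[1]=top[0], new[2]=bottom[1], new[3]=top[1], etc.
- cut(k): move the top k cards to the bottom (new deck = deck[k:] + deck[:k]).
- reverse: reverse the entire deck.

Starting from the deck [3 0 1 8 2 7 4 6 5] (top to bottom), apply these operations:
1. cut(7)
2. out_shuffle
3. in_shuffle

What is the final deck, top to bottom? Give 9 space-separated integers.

After op 1 (cut(7)): [6 5 3 0 1 8 2 7 4]
After op 2 (out_shuffle): [6 8 5 2 3 7 0 4 1]
After op 3 (in_shuffle): [3 6 7 8 0 5 4 2 1]

Answer: 3 6 7 8 0 5 4 2 1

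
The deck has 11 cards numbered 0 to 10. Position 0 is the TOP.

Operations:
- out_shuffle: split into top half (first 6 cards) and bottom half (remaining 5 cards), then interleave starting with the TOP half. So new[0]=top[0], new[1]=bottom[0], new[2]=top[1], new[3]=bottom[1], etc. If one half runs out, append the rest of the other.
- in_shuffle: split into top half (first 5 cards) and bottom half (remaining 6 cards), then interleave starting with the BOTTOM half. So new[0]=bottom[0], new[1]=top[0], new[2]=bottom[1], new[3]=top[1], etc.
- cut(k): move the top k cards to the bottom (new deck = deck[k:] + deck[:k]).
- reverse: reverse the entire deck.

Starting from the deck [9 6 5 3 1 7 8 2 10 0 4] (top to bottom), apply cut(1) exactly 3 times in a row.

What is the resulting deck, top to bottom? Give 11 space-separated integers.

After op 1 (cut(1)): [6 5 3 1 7 8 2 10 0 4 9]
After op 2 (cut(1)): [5 3 1 7 8 2 10 0 4 9 6]
After op 3 (cut(1)): [3 1 7 8 2 10 0 4 9 6 5]

Answer: 3 1 7 8 2 10 0 4 9 6 5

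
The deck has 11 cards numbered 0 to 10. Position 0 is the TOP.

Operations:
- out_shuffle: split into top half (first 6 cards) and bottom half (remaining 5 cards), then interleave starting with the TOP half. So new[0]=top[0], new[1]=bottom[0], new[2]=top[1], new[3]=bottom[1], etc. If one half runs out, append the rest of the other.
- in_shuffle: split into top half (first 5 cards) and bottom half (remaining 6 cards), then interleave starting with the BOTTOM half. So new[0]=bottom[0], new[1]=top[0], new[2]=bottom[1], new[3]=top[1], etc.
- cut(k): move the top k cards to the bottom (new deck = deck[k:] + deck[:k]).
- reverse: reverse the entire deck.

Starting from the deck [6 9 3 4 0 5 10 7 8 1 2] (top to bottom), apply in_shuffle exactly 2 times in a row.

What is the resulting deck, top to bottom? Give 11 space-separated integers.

Answer: 3 5 8 6 4 10 1 9 0 7 2

Derivation:
After op 1 (in_shuffle): [5 6 10 9 7 3 8 4 1 0 2]
After op 2 (in_shuffle): [3 5 8 6 4 10 1 9 0 7 2]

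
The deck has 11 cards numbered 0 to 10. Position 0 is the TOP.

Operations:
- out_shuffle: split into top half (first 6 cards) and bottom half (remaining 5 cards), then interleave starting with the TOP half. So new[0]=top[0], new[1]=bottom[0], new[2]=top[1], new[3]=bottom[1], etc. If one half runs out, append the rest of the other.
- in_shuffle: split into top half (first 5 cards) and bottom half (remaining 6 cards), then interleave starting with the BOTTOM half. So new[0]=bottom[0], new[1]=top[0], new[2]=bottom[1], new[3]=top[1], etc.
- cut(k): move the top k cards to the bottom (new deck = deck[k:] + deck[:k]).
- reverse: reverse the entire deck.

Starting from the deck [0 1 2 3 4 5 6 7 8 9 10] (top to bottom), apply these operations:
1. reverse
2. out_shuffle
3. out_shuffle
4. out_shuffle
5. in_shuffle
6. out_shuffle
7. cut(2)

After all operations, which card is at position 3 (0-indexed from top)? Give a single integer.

Answer: 2

Derivation:
After op 1 (reverse): [10 9 8 7 6 5 4 3 2 1 0]
After op 2 (out_shuffle): [10 4 9 3 8 2 7 1 6 0 5]
After op 3 (out_shuffle): [10 7 4 1 9 6 3 0 8 5 2]
After op 4 (out_shuffle): [10 3 7 0 4 8 1 5 9 2 6]
After op 5 (in_shuffle): [8 10 1 3 5 7 9 0 2 4 6]
After op 6 (out_shuffle): [8 9 10 0 1 2 3 4 5 6 7]
After op 7 (cut(2)): [10 0 1 2 3 4 5 6 7 8 9]
Position 3: card 2.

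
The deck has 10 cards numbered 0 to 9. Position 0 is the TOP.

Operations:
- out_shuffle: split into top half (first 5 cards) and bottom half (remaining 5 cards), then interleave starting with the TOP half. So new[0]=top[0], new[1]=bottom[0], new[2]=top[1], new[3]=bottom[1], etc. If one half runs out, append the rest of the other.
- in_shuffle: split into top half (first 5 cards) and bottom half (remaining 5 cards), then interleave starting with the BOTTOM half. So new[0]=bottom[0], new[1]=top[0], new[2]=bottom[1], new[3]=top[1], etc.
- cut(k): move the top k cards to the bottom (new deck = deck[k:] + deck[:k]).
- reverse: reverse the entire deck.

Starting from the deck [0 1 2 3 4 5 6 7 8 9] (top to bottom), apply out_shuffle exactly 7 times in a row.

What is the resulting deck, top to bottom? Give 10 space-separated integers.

After op 1 (out_shuffle): [0 5 1 6 2 7 3 8 4 9]
After op 2 (out_shuffle): [0 7 5 3 1 8 6 4 2 9]
After op 3 (out_shuffle): [0 8 7 6 5 4 3 2 1 9]
After op 4 (out_shuffle): [0 4 8 3 7 2 6 1 5 9]
After op 5 (out_shuffle): [0 2 4 6 8 1 3 5 7 9]
After op 6 (out_shuffle): [0 1 2 3 4 5 6 7 8 9]
After op 7 (out_shuffle): [0 5 1 6 2 7 3 8 4 9]

Answer: 0 5 1 6 2 7 3 8 4 9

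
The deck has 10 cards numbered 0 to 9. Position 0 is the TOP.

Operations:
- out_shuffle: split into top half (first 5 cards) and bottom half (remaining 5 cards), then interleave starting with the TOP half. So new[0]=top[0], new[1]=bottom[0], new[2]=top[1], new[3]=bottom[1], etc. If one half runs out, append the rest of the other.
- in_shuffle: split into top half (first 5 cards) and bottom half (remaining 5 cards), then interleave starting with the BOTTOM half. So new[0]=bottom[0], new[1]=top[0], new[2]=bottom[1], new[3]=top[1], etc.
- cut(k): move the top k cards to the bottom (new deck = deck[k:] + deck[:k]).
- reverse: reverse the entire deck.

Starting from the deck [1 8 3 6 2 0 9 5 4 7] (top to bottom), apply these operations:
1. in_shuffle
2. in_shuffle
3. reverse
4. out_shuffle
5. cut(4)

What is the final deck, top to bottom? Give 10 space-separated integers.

After op 1 (in_shuffle): [0 1 9 8 5 3 4 6 7 2]
After op 2 (in_shuffle): [3 0 4 1 6 9 7 8 2 5]
After op 3 (reverse): [5 2 8 7 9 6 1 4 0 3]
After op 4 (out_shuffle): [5 6 2 1 8 4 7 0 9 3]
After op 5 (cut(4)): [8 4 7 0 9 3 5 6 2 1]

Answer: 8 4 7 0 9 3 5 6 2 1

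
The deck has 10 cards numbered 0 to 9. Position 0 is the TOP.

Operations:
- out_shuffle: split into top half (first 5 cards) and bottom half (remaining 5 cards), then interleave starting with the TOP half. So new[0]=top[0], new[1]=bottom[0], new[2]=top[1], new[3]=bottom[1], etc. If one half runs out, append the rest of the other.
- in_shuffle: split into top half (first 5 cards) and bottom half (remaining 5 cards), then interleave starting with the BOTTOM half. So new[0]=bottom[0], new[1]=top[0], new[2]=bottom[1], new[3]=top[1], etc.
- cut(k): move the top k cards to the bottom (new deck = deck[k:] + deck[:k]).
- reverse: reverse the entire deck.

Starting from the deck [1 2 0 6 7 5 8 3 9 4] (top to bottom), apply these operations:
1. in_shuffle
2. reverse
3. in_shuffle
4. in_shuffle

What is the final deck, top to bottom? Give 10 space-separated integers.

After op 1 (in_shuffle): [5 1 8 2 3 0 9 6 4 7]
After op 2 (reverse): [7 4 6 9 0 3 2 8 1 5]
After op 3 (in_shuffle): [3 7 2 4 8 6 1 9 5 0]
After op 4 (in_shuffle): [6 3 1 7 9 2 5 4 0 8]

Answer: 6 3 1 7 9 2 5 4 0 8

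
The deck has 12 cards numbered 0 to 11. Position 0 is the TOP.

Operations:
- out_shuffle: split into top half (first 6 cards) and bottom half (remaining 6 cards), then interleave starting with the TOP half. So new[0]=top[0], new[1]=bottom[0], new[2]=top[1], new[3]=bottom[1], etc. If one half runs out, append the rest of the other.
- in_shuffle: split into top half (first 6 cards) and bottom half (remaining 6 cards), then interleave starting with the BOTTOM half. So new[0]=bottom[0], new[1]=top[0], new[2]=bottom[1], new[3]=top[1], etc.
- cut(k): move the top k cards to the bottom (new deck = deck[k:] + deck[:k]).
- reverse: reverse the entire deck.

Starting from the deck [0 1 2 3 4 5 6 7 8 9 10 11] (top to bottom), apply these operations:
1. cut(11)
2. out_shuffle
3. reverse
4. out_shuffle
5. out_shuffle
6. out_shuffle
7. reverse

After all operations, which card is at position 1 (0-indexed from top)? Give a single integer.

Answer: 8

Derivation:
After op 1 (cut(11)): [11 0 1 2 3 4 5 6 7 8 9 10]
After op 2 (out_shuffle): [11 5 0 6 1 7 2 8 3 9 4 10]
After op 3 (reverse): [10 4 9 3 8 2 7 1 6 0 5 11]
After op 4 (out_shuffle): [10 7 4 1 9 6 3 0 8 5 2 11]
After op 5 (out_shuffle): [10 3 7 0 4 8 1 5 9 2 6 11]
After op 6 (out_shuffle): [10 1 3 5 7 9 0 2 4 6 8 11]
After op 7 (reverse): [11 8 6 4 2 0 9 7 5 3 1 10]
Position 1: card 8.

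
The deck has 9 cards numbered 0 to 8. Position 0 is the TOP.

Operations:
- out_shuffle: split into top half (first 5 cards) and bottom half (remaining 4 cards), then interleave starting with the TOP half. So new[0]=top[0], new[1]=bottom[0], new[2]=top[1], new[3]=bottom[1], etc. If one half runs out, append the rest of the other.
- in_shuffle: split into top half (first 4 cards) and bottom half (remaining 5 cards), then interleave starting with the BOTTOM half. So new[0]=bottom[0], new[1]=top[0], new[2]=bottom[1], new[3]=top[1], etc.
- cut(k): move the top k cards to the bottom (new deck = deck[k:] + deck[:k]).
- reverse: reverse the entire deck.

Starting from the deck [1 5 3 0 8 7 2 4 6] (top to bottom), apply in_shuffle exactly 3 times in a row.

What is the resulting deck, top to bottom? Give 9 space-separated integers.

Answer: 4 2 7 8 0 3 5 1 6

Derivation:
After op 1 (in_shuffle): [8 1 7 5 2 3 4 0 6]
After op 2 (in_shuffle): [2 8 3 1 4 7 0 5 6]
After op 3 (in_shuffle): [4 2 7 8 0 3 5 1 6]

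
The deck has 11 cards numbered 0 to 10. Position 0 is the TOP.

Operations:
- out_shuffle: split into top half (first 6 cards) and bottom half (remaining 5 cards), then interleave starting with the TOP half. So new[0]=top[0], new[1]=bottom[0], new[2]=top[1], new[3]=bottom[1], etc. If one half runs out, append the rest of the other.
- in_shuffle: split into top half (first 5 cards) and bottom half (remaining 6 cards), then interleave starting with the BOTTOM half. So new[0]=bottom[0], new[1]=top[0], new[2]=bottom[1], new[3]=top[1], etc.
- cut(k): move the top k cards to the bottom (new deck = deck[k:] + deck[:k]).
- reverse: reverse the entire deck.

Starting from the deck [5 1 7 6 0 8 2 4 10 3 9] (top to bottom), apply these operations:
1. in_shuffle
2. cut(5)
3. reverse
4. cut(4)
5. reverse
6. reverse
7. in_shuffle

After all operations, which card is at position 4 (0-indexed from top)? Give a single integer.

Answer: 4

Derivation:
After op 1 (in_shuffle): [8 5 2 1 4 7 10 6 3 0 9]
After op 2 (cut(5)): [7 10 6 3 0 9 8 5 2 1 4]
After op 3 (reverse): [4 1 2 5 8 9 0 3 6 10 7]
After op 4 (cut(4)): [8 9 0 3 6 10 7 4 1 2 5]
After op 5 (reverse): [5 2 1 4 7 10 6 3 0 9 8]
After op 6 (reverse): [8 9 0 3 6 10 7 4 1 2 5]
After op 7 (in_shuffle): [10 8 7 9 4 0 1 3 2 6 5]
Position 4: card 4.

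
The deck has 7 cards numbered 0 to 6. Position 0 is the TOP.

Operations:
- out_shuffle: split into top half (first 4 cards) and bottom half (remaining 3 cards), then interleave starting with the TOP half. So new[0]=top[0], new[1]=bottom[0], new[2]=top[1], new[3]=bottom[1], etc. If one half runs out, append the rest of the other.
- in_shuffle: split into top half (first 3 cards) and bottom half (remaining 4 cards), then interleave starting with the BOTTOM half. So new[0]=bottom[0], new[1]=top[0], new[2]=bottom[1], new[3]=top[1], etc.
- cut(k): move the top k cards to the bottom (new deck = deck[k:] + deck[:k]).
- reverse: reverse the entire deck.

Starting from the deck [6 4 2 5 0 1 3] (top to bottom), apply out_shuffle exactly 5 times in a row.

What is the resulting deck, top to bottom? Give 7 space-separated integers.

After op 1 (out_shuffle): [6 0 4 1 2 3 5]
After op 2 (out_shuffle): [6 2 0 3 4 5 1]
After op 3 (out_shuffle): [6 4 2 5 0 1 3]
After op 4 (out_shuffle): [6 0 4 1 2 3 5]
After op 5 (out_shuffle): [6 2 0 3 4 5 1]

Answer: 6 2 0 3 4 5 1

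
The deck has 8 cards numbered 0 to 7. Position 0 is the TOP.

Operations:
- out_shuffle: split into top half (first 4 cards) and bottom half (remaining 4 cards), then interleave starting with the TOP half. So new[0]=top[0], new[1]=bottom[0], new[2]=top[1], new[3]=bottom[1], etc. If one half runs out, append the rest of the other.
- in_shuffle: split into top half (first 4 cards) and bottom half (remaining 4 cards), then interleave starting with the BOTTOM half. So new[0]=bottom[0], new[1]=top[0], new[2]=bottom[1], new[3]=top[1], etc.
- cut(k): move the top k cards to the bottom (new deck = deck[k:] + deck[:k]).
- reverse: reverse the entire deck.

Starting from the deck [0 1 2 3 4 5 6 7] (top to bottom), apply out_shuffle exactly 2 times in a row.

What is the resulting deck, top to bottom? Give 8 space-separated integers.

After op 1 (out_shuffle): [0 4 1 5 2 6 3 7]
After op 2 (out_shuffle): [0 2 4 6 1 3 5 7]

Answer: 0 2 4 6 1 3 5 7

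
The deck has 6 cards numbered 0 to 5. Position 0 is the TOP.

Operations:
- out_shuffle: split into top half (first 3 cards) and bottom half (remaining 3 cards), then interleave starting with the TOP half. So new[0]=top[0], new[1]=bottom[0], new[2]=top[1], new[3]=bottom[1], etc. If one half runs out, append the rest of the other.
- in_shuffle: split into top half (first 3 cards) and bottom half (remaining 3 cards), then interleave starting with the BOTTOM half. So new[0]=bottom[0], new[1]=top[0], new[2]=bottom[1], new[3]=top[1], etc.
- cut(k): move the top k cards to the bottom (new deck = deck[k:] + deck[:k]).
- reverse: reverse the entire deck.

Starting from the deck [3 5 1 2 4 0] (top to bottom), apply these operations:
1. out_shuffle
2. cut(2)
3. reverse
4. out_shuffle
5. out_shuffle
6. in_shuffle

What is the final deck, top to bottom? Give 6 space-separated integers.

After op 1 (out_shuffle): [3 2 5 4 1 0]
After op 2 (cut(2)): [5 4 1 0 3 2]
After op 3 (reverse): [2 3 0 1 4 5]
After op 4 (out_shuffle): [2 1 3 4 0 5]
After op 5 (out_shuffle): [2 4 1 0 3 5]
After op 6 (in_shuffle): [0 2 3 4 5 1]

Answer: 0 2 3 4 5 1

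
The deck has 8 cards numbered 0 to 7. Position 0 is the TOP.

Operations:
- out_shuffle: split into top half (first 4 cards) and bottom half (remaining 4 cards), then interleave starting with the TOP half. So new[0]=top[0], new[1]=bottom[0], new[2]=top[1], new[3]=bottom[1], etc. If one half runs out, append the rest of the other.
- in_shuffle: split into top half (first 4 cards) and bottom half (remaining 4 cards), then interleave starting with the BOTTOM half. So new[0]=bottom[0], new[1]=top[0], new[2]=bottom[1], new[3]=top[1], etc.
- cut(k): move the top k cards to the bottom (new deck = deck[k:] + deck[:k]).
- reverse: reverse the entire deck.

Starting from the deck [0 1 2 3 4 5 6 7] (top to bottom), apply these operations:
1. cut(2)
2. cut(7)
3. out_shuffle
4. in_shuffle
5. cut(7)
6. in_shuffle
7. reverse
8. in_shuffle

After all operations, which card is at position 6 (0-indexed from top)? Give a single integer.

Answer: 5

Derivation:
After op 1 (cut(2)): [2 3 4 5 6 7 0 1]
After op 2 (cut(7)): [1 2 3 4 5 6 7 0]
After op 3 (out_shuffle): [1 5 2 6 3 7 4 0]
After op 4 (in_shuffle): [3 1 7 5 4 2 0 6]
After op 5 (cut(7)): [6 3 1 7 5 4 2 0]
After op 6 (in_shuffle): [5 6 4 3 2 1 0 7]
After op 7 (reverse): [7 0 1 2 3 4 6 5]
After op 8 (in_shuffle): [3 7 4 0 6 1 5 2]
Position 6: card 5.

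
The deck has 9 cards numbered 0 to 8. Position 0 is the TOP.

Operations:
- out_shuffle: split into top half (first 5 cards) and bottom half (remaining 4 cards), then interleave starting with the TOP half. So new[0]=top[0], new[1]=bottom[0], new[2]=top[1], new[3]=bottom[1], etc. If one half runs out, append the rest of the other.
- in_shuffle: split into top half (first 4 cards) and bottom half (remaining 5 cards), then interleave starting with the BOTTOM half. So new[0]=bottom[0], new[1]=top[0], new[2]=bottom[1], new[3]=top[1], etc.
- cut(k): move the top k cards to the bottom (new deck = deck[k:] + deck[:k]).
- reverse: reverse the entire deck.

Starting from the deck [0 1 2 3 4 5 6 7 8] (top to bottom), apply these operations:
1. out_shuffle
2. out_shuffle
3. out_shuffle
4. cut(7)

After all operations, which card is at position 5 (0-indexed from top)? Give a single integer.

After op 1 (out_shuffle): [0 5 1 6 2 7 3 8 4]
After op 2 (out_shuffle): [0 7 5 3 1 8 6 4 2]
After op 3 (out_shuffle): [0 8 7 6 5 4 3 2 1]
After op 4 (cut(7)): [2 1 0 8 7 6 5 4 3]
Position 5: card 6.

Answer: 6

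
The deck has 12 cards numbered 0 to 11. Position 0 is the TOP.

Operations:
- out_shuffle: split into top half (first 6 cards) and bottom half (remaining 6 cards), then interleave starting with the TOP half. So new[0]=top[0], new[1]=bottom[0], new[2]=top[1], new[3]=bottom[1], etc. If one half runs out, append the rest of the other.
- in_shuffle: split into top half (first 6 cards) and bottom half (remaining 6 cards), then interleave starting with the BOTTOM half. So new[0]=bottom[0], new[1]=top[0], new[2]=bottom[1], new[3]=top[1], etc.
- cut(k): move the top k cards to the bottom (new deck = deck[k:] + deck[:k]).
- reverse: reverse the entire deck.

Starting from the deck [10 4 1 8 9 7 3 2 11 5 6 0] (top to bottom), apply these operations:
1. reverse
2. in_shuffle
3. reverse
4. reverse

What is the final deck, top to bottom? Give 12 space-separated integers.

Answer: 7 0 9 6 8 5 1 11 4 2 10 3

Derivation:
After op 1 (reverse): [0 6 5 11 2 3 7 9 8 1 4 10]
After op 2 (in_shuffle): [7 0 9 6 8 5 1 11 4 2 10 3]
After op 3 (reverse): [3 10 2 4 11 1 5 8 6 9 0 7]
After op 4 (reverse): [7 0 9 6 8 5 1 11 4 2 10 3]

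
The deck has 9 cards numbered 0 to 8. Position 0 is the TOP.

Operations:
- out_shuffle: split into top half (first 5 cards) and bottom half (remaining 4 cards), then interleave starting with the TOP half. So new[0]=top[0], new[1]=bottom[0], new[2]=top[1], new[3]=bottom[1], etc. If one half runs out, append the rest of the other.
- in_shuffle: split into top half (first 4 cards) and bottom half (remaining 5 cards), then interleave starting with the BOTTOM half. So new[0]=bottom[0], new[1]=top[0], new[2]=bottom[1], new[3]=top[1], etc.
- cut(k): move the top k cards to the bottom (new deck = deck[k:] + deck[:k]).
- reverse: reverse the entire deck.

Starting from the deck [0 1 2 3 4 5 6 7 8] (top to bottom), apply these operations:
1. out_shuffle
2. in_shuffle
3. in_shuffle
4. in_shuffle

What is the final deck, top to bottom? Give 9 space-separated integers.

Answer: 8 3 7 2 6 1 5 0 4

Derivation:
After op 1 (out_shuffle): [0 5 1 6 2 7 3 8 4]
After op 2 (in_shuffle): [2 0 7 5 3 1 8 6 4]
After op 3 (in_shuffle): [3 2 1 0 8 7 6 5 4]
After op 4 (in_shuffle): [8 3 7 2 6 1 5 0 4]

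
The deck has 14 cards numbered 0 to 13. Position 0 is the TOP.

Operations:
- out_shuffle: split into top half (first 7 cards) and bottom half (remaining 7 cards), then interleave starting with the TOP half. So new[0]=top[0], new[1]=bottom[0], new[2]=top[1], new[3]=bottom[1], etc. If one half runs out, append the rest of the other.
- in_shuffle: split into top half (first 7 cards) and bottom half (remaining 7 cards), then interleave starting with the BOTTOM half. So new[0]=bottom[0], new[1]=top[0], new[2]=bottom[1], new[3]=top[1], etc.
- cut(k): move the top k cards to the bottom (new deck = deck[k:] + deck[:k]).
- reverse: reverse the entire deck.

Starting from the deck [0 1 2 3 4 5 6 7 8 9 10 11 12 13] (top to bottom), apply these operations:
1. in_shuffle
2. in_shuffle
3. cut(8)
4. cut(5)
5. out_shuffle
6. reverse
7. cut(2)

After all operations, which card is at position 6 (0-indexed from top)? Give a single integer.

Answer: 5

Derivation:
After op 1 (in_shuffle): [7 0 8 1 9 2 10 3 11 4 12 5 13 6]
After op 2 (in_shuffle): [3 7 11 0 4 8 12 1 5 9 13 2 6 10]
After op 3 (cut(8)): [5 9 13 2 6 10 3 7 11 0 4 8 12 1]
After op 4 (cut(5)): [10 3 7 11 0 4 8 12 1 5 9 13 2 6]
After op 5 (out_shuffle): [10 12 3 1 7 5 11 9 0 13 4 2 8 6]
After op 6 (reverse): [6 8 2 4 13 0 9 11 5 7 1 3 12 10]
After op 7 (cut(2)): [2 4 13 0 9 11 5 7 1 3 12 10 6 8]
Position 6: card 5.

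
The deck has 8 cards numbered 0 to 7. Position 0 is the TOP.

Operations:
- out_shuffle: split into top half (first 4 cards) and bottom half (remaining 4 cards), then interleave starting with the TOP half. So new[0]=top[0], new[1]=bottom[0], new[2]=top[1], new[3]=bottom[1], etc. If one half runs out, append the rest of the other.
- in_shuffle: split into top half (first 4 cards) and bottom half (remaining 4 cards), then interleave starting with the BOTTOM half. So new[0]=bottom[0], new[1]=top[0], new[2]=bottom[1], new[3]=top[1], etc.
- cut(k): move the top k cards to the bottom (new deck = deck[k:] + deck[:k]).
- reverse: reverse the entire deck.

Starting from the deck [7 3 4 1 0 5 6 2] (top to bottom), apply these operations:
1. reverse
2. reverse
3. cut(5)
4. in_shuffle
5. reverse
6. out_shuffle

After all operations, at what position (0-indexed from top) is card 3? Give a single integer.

After op 1 (reverse): [2 6 5 0 1 4 3 7]
After op 2 (reverse): [7 3 4 1 0 5 6 2]
After op 3 (cut(5)): [5 6 2 7 3 4 1 0]
After op 4 (in_shuffle): [3 5 4 6 1 2 0 7]
After op 5 (reverse): [7 0 2 1 6 4 5 3]
After op 6 (out_shuffle): [7 6 0 4 2 5 1 3]
Card 3 is at position 7.

Answer: 7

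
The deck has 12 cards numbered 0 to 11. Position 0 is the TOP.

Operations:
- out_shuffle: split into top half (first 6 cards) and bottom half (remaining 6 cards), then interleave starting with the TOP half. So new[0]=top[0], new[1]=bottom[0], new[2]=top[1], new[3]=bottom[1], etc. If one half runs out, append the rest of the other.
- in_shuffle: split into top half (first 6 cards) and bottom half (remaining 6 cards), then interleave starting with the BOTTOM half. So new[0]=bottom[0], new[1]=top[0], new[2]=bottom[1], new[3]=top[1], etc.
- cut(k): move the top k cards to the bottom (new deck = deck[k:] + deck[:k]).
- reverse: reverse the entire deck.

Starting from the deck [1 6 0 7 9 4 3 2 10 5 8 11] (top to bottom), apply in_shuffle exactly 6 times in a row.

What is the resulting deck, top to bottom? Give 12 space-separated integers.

After op 1 (in_shuffle): [3 1 2 6 10 0 5 7 8 9 11 4]
After op 2 (in_shuffle): [5 3 7 1 8 2 9 6 11 10 4 0]
After op 3 (in_shuffle): [9 5 6 3 11 7 10 1 4 8 0 2]
After op 4 (in_shuffle): [10 9 1 5 4 6 8 3 0 11 2 7]
After op 5 (in_shuffle): [8 10 3 9 0 1 11 5 2 4 7 6]
After op 6 (in_shuffle): [11 8 5 10 2 3 4 9 7 0 6 1]

Answer: 11 8 5 10 2 3 4 9 7 0 6 1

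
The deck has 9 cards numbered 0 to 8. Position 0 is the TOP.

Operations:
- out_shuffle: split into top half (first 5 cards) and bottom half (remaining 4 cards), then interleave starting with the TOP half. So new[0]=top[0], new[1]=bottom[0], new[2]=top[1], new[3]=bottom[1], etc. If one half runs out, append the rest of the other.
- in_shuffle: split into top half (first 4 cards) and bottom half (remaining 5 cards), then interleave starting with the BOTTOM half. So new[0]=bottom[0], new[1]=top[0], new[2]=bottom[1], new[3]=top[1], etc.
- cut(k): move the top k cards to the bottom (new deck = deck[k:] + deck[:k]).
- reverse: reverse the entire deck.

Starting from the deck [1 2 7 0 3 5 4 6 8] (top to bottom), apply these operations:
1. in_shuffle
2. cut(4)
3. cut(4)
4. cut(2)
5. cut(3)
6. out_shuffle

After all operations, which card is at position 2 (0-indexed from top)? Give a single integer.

Answer: 7

Derivation:
After op 1 (in_shuffle): [3 1 5 2 4 7 6 0 8]
After op 2 (cut(4)): [4 7 6 0 8 3 1 5 2]
After op 3 (cut(4)): [8 3 1 5 2 4 7 6 0]
After op 4 (cut(2)): [1 5 2 4 7 6 0 8 3]
After op 5 (cut(3)): [4 7 6 0 8 3 1 5 2]
After op 6 (out_shuffle): [4 3 7 1 6 5 0 2 8]
Position 2: card 7.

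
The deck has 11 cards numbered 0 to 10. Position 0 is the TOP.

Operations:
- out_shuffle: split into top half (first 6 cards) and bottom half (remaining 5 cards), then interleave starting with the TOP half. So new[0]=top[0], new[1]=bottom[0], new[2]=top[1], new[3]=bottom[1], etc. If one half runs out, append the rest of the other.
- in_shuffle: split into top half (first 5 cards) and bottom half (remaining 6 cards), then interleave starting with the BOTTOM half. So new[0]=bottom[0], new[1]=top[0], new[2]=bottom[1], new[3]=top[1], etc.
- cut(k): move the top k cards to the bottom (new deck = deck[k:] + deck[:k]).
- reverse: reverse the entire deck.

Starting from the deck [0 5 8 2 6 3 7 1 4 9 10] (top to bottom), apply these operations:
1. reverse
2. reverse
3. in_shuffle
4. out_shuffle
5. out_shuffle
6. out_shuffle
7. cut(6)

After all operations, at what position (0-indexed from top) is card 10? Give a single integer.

Answer: 8

Derivation:
After op 1 (reverse): [10 9 4 1 7 3 6 2 8 5 0]
After op 2 (reverse): [0 5 8 2 6 3 7 1 4 9 10]
After op 3 (in_shuffle): [3 0 7 5 1 8 4 2 9 6 10]
After op 4 (out_shuffle): [3 4 0 2 7 9 5 6 1 10 8]
After op 5 (out_shuffle): [3 5 4 6 0 1 2 10 7 8 9]
After op 6 (out_shuffle): [3 2 5 10 4 7 6 8 0 9 1]
After op 7 (cut(6)): [6 8 0 9 1 3 2 5 10 4 7]
Card 10 is at position 8.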